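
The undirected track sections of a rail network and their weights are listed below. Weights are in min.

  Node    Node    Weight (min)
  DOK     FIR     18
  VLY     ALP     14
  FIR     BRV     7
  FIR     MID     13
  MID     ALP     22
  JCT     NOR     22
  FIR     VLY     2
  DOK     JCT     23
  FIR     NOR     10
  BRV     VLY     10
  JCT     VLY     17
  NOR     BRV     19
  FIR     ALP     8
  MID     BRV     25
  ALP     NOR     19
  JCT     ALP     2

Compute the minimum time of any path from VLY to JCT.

12 min

Enumerating some paths:
VLY - JCT: 17 = 17
VLY - FIR - ALP - JCT: 2+8+2 = 12
VLY - BRV - FIR - ALP - JCT: 10+7+8+2 = 27
VLY - ALP - JCT: 14+2 = 16
The minimum is 12 min via VLY - FIR - ALP - JCT.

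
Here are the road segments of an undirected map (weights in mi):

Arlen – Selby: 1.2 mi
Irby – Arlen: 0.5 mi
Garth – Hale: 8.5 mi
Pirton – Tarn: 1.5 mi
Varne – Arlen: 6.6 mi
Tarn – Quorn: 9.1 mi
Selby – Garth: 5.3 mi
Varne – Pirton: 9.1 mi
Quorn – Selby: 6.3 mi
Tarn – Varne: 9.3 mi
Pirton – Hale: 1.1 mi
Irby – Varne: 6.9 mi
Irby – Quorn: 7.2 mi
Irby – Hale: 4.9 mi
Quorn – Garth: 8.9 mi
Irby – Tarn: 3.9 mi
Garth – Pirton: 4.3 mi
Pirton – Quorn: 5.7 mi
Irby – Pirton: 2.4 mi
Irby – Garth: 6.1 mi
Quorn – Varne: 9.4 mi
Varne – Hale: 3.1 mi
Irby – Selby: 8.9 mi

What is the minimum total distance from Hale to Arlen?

Candidate routes:
Hale - Pirton - Tarn - Irby - Arlen: 1.1+1.5+3.9+0.5 = 7
Hale - Varne - Arlen: 3.1+6.6 = 9.7
Hale - Irby - Arlen: 4.9+0.5 = 5.4
Hale - Pirton - Irby - Arlen: 1.1+2.4+0.5 = 4
Cheapest is Hale - Pirton - Irby - Arlen at 4 mi.

4 mi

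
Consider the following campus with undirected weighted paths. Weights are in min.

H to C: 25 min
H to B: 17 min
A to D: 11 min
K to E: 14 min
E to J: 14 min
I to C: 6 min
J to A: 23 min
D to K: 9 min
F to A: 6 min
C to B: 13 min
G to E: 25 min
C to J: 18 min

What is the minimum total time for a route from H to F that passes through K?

Shortest H→K: H → C → J → E → K = 71
Best K to F: K → D → A → F costing 26
Total via K: 71 + 26 = 97 min.

97 min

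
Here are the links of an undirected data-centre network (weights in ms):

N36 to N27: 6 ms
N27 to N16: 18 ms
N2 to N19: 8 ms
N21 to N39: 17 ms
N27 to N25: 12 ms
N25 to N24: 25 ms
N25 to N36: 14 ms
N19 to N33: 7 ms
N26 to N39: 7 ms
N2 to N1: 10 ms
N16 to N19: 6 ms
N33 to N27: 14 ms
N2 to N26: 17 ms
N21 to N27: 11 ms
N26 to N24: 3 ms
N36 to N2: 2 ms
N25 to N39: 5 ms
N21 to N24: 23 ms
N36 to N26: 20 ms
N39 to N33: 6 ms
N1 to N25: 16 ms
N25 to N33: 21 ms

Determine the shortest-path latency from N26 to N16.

Running Dijkstra from N26:
N26: 0
N24: 3  (via N26)
N39: 7  (via N26)
N25: 12  (via N39)
N33: 13  (via N39)
N2: 17  (via N26)
N36: 19  (via N2)
N19: 20  (via N33)
N27: 24  (via N25)
N21: 24  (via N39)
N16: 26  (via N19)
Shortest route: N26 → N39 → N33 → N19 → N16 = 26 ms.

26 ms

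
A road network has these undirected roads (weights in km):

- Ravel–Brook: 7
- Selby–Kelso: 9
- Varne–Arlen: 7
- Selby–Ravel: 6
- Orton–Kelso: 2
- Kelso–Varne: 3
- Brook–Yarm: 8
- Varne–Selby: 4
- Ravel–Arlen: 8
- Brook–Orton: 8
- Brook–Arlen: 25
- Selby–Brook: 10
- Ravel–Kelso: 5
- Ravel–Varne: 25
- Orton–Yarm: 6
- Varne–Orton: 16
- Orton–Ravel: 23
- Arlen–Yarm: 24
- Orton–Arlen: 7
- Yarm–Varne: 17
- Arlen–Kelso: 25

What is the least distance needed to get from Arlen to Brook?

Compare a few routes:
Arlen - Varne - Kelso - Orton - Brook: 7+3+2+8 = 20
Arlen - Orton - Yarm - Brook: 7+6+8 = 21
Arlen - Orton - Brook: 7+8 = 15
The minimum is 15 km via Arlen - Orton - Brook.

15 km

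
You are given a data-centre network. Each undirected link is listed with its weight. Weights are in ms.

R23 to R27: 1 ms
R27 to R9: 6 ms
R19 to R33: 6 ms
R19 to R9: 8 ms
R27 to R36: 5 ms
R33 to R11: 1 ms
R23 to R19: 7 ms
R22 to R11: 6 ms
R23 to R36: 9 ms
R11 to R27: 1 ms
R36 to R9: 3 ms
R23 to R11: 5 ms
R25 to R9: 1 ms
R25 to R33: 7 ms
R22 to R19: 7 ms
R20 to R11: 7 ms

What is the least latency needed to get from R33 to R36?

Settle nodes by increasing distance from R33:
R33: 0
R11: 1  (via R33)
R27: 2  (via R11)
R23: 3  (via R27)
R19: 6  (via R33)
R36: 7  (via R27)
Shortest route: R33–R11–R27–R36 = 7 ms.

7 ms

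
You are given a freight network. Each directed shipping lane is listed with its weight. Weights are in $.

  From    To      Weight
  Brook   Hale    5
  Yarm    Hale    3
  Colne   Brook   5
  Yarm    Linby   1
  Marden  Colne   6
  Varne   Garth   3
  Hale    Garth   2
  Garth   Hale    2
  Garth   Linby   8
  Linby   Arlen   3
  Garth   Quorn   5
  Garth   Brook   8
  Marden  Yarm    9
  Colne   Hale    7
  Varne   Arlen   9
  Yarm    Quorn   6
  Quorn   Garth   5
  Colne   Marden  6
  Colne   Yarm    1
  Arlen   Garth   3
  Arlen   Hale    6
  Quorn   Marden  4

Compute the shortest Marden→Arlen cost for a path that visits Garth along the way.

$23

Shortest Marden→Garth: Marden → Colne → Yarm → Hale → Garth = 12
Best Garth to Arlen: Garth → Linby → Arlen costing 11
Total via Garth: 12 + 11 = $23.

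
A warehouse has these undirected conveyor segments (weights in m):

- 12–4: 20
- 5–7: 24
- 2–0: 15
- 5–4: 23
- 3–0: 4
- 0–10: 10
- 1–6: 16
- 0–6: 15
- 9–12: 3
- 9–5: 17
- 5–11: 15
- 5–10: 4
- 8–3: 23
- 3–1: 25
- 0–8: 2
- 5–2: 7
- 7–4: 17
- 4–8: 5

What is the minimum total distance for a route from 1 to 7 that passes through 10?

Best 1 to 10: 1–3–0–10 costing 39
Best 10 to 7: 10–5–7 costing 28
Total via 10: 39 + 28 = 67 m.

67 m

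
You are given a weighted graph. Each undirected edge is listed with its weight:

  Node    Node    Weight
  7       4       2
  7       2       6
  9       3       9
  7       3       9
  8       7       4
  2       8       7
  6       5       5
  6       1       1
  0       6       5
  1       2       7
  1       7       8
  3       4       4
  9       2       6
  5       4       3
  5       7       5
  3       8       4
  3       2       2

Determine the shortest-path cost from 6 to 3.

Shortest distances from 6:
6: 0
1: 1  (via 6)
0: 5  (via 6)
5: 5  (via 6)
2: 8  (via 1)
4: 8  (via 5)
7: 9  (via 1)
3: 10  (via 2)
Shortest route: 6–1–2–3 = 10.

10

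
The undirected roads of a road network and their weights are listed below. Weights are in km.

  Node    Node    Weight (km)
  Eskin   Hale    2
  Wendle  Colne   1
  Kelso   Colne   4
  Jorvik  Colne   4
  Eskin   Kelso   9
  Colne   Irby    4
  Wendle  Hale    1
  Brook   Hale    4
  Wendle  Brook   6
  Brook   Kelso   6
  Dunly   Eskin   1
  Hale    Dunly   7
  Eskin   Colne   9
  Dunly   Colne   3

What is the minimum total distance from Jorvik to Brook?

Running Dijkstra from Jorvik:
Jorvik: 0
Colne: 4  (via Jorvik)
Wendle: 5  (via Colne)
Hale: 6  (via Wendle)
Dunly: 7  (via Colne)
Eskin: 8  (via Hale)
Irby: 8  (via Colne)
Kelso: 8  (via Colne)
Brook: 10  (via Hale)
Shortest route: Jorvik–Colne–Wendle–Hale–Brook = 10 km.

10 km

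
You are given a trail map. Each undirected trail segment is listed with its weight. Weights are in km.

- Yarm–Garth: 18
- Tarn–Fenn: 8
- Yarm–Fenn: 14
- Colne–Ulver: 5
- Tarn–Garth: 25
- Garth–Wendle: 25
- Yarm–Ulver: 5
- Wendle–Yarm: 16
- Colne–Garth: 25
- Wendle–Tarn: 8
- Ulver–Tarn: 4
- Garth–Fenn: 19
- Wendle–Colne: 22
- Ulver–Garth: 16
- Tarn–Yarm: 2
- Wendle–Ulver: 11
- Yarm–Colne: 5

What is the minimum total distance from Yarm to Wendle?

Candidate routes:
Yarm → Ulver → Tarn → Wendle: 5+4+8 = 17
Yarm → Wendle: 16 = 16
Yarm → Ulver → Wendle: 5+11 = 16
Yarm → Tarn → Wendle: 2+8 = 10
Cheapest is Yarm → Tarn → Wendle at 10 km.

10 km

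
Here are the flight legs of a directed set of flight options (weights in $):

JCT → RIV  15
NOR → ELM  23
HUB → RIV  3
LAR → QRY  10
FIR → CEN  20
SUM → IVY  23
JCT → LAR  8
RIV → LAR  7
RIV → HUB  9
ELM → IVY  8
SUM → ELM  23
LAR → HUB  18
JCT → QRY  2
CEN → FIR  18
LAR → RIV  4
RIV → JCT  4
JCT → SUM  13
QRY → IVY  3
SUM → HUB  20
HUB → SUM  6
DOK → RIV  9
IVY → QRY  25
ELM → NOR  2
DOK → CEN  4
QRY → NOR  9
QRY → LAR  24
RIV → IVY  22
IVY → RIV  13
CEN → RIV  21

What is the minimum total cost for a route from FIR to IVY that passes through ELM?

Shortest FIR→ELM: FIR–CEN–RIV–JCT–QRY–NOR–ELM = 79
Best ELM to IVY: ELM–IVY costing 8
Total via ELM: 79 + 8 = $87.

$87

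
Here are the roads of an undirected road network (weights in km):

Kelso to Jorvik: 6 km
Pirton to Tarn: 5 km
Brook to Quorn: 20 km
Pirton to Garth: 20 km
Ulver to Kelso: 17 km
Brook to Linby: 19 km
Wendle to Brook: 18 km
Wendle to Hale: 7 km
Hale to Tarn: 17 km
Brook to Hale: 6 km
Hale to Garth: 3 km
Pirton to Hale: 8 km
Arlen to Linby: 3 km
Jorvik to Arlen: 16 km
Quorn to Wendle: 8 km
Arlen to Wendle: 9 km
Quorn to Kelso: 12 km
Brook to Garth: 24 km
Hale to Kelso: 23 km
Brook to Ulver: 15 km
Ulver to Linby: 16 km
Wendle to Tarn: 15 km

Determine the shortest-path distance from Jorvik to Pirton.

37 km

Compare a few routes:
Jorvik - Arlen - Wendle - Hale - Pirton: 16+9+7+8 = 40
Jorvik - Kelso - Hale - Pirton: 6+23+8 = 37
Jorvik - Kelso - Quorn - Wendle - Hale - Pirton: 6+12+8+7+8 = 41
Cheapest is Jorvik - Kelso - Hale - Pirton at 37 km.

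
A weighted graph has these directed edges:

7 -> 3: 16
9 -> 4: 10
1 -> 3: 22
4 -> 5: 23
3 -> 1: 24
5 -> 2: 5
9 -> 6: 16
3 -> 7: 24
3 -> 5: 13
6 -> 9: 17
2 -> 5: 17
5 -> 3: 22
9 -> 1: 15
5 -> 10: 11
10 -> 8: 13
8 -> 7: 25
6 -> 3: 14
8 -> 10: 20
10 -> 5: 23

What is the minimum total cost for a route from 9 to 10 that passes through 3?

54

Best 9 to 3: 9 → 6 → 3 costing 30
Shortest 3→10: 3 → 5 → 10 = 24
Total via 3: 30 + 24 = 54.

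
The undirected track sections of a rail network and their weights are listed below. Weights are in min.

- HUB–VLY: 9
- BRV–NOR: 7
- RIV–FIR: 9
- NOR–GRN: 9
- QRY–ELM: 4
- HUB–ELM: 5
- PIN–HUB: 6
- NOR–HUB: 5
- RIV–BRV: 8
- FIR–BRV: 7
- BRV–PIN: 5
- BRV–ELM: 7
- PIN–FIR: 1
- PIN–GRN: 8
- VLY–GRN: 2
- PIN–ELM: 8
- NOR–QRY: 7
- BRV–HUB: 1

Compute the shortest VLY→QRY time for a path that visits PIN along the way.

22 min

Shortest VLY→PIN: VLY–GRN–PIN = 10
Best PIN to QRY: PIN–ELM–QRY costing 12
Total via PIN: 10 + 12 = 22 min.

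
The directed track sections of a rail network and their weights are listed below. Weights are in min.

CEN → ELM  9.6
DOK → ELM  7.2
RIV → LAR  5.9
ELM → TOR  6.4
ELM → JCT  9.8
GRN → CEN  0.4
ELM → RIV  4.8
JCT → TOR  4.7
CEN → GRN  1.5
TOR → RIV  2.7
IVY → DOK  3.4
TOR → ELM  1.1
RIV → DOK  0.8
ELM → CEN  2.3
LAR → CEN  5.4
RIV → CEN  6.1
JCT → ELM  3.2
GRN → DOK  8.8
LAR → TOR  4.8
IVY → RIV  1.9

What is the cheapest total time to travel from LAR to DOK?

Enumerating some paths:
LAR → TOR → ELM → RIV → DOK: 4.8+1.1+4.8+0.8 = 11.5
LAR → TOR → RIV → DOK: 4.8+2.7+0.8 = 8.3
The minimum is 8.3 min via LAR → TOR → RIV → DOK.

8.3 min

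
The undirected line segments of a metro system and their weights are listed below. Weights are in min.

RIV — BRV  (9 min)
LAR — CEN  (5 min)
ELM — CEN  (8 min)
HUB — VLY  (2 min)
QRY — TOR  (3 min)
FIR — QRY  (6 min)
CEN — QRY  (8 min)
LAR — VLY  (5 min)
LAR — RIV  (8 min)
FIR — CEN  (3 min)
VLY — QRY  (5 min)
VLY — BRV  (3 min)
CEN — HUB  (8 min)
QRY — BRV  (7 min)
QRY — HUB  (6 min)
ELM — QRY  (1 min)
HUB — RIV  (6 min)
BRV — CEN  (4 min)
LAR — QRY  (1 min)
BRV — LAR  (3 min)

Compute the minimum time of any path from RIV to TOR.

Enumerating some paths:
RIV - HUB - QRY - TOR: 6+6+3 = 15
RIV - LAR - QRY - TOR: 8+1+3 = 12
RIV - HUB - VLY - QRY - TOR: 6+2+5+3 = 16
The minimum is 12 min via RIV - LAR - QRY - TOR.

12 min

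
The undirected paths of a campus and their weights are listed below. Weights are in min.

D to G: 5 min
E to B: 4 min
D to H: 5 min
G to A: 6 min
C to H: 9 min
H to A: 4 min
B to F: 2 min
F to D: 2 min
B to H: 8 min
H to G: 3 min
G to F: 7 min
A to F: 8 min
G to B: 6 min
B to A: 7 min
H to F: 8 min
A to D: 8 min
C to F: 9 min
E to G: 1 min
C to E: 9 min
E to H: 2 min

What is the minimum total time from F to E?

Candidate routes:
F → D → G → E: 2+5+1 = 8
F → B → E: 2+4 = 6
F → G → E: 7+1 = 8
Cheapest is F → B → E at 6 min.

6 min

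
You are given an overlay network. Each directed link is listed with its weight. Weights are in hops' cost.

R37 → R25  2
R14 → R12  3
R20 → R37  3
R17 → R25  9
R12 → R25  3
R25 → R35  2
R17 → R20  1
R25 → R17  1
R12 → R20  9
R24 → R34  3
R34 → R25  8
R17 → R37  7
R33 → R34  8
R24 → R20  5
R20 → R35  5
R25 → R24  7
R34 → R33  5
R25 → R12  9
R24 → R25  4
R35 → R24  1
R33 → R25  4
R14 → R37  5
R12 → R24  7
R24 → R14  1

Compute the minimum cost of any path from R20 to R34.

9 hops' cost

Settle nodes by increasing distance from R20:
R20: 0
R37: 3  (via R20)
R25: 5  (via R37)
R35: 5  (via R20)
R24: 6  (via R35)
R17: 6  (via R25)
R14: 7  (via R24)
R34: 9  (via R24)
Shortest route: R20–R35–R24–R34 = 9 hops' cost.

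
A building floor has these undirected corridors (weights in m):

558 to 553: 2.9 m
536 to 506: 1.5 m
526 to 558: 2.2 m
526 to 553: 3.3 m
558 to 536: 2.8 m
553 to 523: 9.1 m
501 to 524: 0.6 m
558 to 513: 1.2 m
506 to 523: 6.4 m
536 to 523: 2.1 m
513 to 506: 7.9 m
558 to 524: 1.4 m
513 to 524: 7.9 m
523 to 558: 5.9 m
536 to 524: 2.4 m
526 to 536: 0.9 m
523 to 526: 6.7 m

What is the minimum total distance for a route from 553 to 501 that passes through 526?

7.2 m

Best 553 to 526: 553 → 526 costing 3.3
Best 526 to 501: 526 → 536 → 524 → 501 costing 3.9
Total via 526: 3.3 + 3.9 = 7.2 m.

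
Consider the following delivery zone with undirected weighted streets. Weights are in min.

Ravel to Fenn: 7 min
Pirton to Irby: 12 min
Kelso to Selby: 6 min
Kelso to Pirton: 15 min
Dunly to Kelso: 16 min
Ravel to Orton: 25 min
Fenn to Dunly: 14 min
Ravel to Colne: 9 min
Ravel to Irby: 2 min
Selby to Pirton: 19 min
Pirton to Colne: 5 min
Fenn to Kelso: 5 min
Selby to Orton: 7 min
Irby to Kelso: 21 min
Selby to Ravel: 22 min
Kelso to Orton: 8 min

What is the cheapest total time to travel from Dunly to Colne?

Candidate routes:
Dunly → Kelso → Pirton → Colne: 16+15+5 = 36
Dunly → Fenn → Ravel → Colne: 14+7+9 = 30
The minimum is 30 min via Dunly → Fenn → Ravel → Colne.

30 min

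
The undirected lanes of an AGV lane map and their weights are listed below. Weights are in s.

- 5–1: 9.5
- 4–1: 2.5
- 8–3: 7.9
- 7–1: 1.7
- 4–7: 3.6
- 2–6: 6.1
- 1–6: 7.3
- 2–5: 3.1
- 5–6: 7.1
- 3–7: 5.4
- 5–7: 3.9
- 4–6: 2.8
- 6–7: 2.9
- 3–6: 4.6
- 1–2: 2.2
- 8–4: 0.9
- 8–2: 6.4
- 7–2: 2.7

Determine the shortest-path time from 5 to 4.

Settle nodes by increasing distance from 5:
5: 0
2: 3.1  (via 5)
7: 3.9  (via 5)
1: 5.3  (via 2)
6: 6.8  (via 7)
4: 7.5  (via 7)
Shortest route: 5 → 7 → 4 = 7.5 s.

7.5 s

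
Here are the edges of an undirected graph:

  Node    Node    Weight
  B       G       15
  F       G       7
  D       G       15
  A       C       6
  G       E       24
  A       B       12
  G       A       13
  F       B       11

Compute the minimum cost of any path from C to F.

Enumerating some paths:
C - A - B - F: 6+12+11 = 29
C - A - G - F: 6+13+7 = 26
The minimum is 26 via C - A - G - F.

26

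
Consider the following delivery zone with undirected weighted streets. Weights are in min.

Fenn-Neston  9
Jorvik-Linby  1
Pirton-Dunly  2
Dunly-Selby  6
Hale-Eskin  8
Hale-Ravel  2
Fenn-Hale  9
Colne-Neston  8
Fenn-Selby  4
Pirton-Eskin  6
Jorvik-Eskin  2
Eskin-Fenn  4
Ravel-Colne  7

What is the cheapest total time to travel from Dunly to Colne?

25 min

Running Dijkstra from Dunly:
Dunly: 0
Pirton: 2  (via Dunly)
Selby: 6  (via Dunly)
Eskin: 8  (via Pirton)
Fenn: 10  (via Selby)
Jorvik: 10  (via Eskin)
Linby: 11  (via Jorvik)
Hale: 16  (via Eskin)
Ravel: 18  (via Hale)
Neston: 19  (via Fenn)
Colne: 25  (via Ravel)
Shortest route: Dunly → Pirton → Eskin → Hale → Ravel → Colne = 25 min.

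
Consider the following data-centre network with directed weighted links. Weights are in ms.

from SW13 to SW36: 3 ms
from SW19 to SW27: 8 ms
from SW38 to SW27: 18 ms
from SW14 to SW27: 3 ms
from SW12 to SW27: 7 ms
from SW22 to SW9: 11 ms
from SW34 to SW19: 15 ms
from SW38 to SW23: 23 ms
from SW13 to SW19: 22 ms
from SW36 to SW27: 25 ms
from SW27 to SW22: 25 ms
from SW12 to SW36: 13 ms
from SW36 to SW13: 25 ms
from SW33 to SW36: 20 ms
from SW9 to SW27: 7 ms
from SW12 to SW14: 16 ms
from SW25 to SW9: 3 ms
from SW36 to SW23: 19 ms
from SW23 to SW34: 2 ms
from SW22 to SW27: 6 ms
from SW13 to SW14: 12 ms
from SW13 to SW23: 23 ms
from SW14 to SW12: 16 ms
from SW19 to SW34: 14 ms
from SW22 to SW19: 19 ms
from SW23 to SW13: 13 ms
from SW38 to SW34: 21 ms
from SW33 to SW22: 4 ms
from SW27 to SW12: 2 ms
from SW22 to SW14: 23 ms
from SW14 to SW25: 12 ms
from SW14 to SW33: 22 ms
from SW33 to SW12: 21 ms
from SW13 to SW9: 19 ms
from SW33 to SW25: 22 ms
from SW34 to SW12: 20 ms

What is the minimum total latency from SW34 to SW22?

Shortest distances from SW34:
SW34: 0
SW19: 15  (via SW34)
SW12: 20  (via SW34)
SW27: 23  (via SW19)
SW36: 33  (via SW12)
SW14: 36  (via SW12)
SW25: 48  (via SW14)
SW22: 48  (via SW27)
Shortest route: SW34 → SW19 → SW27 → SW22 = 48 ms.

48 ms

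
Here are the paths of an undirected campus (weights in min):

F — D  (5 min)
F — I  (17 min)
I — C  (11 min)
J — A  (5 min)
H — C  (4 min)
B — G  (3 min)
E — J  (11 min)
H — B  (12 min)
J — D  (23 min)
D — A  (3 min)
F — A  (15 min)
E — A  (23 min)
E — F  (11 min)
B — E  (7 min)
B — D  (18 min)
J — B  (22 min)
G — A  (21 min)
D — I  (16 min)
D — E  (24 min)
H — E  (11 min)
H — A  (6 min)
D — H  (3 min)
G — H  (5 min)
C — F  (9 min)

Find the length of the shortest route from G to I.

20 min

Enumerating some paths:
G → H → C → I: 5+4+11 = 20
G → H → A → D → I: 5+6+3+16 = 30
G → H → D → I: 5+3+16 = 24
The minimum is 20 min via G → H → C → I.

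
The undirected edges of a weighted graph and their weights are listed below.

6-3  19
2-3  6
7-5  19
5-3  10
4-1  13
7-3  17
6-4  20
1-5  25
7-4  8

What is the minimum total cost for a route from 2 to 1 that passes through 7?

44

Shortest 2→7: 2 → 3 → 7 = 23
Shortest 7→1: 7 → 4 → 1 = 21
Total via 7: 23 + 21 = 44.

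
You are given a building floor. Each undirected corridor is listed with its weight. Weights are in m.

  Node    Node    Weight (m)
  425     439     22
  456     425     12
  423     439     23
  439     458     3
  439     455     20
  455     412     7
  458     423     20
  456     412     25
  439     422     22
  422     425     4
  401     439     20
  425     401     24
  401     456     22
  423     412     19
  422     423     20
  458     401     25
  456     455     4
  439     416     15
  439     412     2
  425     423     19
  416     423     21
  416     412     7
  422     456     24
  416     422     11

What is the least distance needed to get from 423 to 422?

Running Dijkstra from 423:
423: 0
425: 19  (via 423)
412: 19  (via 423)
422: 20  (via 423)
Shortest route: 423–422 = 20 m.

20 m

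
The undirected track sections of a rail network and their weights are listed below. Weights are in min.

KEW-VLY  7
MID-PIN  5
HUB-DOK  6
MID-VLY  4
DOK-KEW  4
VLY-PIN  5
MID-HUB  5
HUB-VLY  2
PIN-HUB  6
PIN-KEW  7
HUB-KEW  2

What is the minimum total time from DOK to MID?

11 min

Shortest distances from DOK:
DOK: 0
KEW: 4  (via DOK)
HUB: 6  (via DOK)
VLY: 8  (via HUB)
PIN: 11  (via KEW)
MID: 11  (via HUB)
Shortest route: DOK–HUB–MID = 11 min.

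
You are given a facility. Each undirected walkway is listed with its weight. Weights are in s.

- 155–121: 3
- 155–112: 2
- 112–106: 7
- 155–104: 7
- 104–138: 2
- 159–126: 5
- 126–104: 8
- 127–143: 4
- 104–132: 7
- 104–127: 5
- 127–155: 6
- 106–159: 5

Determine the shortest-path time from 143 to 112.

12 s

Compare a few routes:
143 - 127 - 104 - 155 - 112: 4+5+7+2 = 18
143 - 127 - 155 - 112: 4+6+2 = 12
Cheapest is 143 - 127 - 155 - 112 at 12 s.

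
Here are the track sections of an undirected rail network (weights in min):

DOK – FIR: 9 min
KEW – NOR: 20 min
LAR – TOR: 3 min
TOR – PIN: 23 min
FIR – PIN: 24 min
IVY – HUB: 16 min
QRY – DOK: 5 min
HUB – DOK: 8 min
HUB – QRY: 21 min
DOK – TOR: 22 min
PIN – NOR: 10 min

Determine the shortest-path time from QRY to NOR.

Candidate routes:
QRY–HUB–DOK–FIR–PIN–NOR: 21+8+9+24+10 = 72
QRY–DOK–TOR–PIN–NOR: 5+22+23+10 = 60
QRY–HUB–DOK–TOR–PIN–NOR: 21+8+22+23+10 = 84
QRY–DOK–FIR–PIN–NOR: 5+9+24+10 = 48
The minimum is 48 min via QRY–DOK–FIR–PIN–NOR.

48 min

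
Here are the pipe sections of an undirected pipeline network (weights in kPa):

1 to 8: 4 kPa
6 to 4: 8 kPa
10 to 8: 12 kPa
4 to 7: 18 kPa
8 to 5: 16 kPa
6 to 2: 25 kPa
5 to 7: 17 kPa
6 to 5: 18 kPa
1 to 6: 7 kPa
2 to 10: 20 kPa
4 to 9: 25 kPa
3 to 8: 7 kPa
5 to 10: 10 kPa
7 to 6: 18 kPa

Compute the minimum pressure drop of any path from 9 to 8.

44 kPa

Candidate routes:
9–4–6–5–8: 25+8+18+16 = 67
9–4–7–6–1–8: 25+18+18+7+4 = 72
9–4–6–1–8: 25+8+7+4 = 44
9–4–6–5–10–8: 25+8+18+10+12 = 73
The minimum is 44 kPa via 9–4–6–1–8.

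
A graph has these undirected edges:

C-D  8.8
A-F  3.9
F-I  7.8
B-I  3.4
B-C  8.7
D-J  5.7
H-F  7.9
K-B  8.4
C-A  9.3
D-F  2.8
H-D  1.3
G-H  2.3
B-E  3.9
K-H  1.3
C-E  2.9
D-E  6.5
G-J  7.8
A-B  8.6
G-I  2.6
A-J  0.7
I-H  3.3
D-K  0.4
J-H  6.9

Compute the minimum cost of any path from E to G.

9.9

Compare a few routes:
E - D - H - G: 6.5+1.3+2.3 = 10.1
E - D - K - H - G: 6.5+0.4+1.3+2.3 = 10.5
E - B - I - G: 3.9+3.4+2.6 = 9.9
Cheapest is E - B - I - G at 9.9.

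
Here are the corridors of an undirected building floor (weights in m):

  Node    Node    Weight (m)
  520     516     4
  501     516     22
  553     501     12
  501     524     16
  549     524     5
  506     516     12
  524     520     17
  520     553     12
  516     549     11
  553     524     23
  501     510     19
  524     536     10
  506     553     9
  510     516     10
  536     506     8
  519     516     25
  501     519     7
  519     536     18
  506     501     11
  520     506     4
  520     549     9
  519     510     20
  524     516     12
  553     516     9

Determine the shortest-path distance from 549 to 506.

Candidate routes:
549–516–506: 11+12 = 23
549–520–506: 9+4 = 13
549–524–536–506: 5+10+8 = 23
549–516–520–506: 11+4+4 = 19
The minimum is 13 m via 549–520–506.

13 m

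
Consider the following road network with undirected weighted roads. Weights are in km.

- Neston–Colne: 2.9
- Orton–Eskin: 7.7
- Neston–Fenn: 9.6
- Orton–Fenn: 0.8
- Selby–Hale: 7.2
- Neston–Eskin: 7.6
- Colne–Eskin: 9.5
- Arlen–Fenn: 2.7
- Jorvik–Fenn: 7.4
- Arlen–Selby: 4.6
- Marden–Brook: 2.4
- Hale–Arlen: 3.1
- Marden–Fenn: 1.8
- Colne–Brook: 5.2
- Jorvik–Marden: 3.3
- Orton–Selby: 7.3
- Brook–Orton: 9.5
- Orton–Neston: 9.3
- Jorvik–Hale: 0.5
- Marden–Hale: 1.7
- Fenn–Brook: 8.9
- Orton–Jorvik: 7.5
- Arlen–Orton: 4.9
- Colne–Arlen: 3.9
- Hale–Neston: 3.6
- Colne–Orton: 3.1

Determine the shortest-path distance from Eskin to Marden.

Settle nodes by increasing distance from Eskin:
Eskin: 0
Neston: 7.6  (via Eskin)
Orton: 7.7  (via Eskin)
Fenn: 8.5  (via Orton)
Colne: 9.5  (via Eskin)
Marden: 10.3  (via Fenn)
Shortest route: Eskin–Orton–Fenn–Marden = 10.3 km.

10.3 km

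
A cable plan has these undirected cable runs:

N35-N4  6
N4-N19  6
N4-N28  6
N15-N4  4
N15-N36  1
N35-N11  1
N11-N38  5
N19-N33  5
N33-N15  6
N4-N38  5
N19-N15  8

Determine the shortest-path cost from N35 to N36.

Running Dijkstra from N35:
N35: 0
N11: 1  (via N35)
N4: 6  (via N35)
N38: 6  (via N11)
N15: 10  (via N4)
N36: 11  (via N15)
Shortest route: N35–N4–N15–N36 = 11.

11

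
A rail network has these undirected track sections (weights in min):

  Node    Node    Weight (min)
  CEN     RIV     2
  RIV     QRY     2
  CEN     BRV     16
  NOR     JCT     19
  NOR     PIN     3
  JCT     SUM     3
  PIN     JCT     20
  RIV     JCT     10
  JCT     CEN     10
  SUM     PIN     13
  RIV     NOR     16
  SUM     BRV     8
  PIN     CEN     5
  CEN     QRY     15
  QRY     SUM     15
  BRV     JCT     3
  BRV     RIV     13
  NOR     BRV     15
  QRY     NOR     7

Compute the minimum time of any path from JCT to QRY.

Candidate routes:
JCT → CEN → RIV → QRY: 10+2+2 = 14
JCT → RIV → QRY: 10+2 = 12
Cheapest is JCT → RIV → QRY at 12 min.

12 min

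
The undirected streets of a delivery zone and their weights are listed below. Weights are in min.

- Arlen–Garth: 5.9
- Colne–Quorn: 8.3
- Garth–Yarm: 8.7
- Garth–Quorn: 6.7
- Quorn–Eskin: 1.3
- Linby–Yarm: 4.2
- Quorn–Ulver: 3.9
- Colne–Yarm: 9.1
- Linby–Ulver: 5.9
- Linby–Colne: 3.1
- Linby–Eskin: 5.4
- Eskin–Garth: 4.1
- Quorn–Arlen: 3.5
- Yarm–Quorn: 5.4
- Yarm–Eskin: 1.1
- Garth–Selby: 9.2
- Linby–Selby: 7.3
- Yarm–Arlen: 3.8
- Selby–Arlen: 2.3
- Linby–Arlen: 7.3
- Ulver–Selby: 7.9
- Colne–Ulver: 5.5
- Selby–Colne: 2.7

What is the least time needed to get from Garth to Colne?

10.9 min

Shortest distances from Garth:
Garth: 0
Eskin: 4.1  (via Garth)
Yarm: 5.2  (via Eskin)
Quorn: 5.4  (via Eskin)
Arlen: 5.9  (via Garth)
Selby: 8.2  (via Arlen)
Ulver: 9.3  (via Quorn)
Linby: 9.4  (via Yarm)
Colne: 10.9  (via Selby)
Shortest route: Garth–Arlen–Selby–Colne = 10.9 min.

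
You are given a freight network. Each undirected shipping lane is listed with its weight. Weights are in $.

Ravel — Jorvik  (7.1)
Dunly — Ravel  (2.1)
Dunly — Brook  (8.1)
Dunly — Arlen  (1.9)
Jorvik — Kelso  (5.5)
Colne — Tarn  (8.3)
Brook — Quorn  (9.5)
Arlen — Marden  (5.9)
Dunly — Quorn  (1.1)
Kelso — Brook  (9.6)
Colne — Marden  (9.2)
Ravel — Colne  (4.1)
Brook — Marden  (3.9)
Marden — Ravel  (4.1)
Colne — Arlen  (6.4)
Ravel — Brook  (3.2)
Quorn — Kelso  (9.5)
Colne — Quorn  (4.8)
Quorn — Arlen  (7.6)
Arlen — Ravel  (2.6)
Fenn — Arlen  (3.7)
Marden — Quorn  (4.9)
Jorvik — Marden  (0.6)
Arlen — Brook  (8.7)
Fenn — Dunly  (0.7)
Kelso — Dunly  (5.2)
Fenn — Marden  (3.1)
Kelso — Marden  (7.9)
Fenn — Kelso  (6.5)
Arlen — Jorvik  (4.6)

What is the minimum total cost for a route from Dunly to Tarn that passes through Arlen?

Best Dunly to Arlen: Dunly–Arlen costing 1.9
Best Arlen to Tarn: Arlen–Colne–Tarn costing 14.7
Total via Arlen: 1.9 + 14.7 = $16.6.

$16.6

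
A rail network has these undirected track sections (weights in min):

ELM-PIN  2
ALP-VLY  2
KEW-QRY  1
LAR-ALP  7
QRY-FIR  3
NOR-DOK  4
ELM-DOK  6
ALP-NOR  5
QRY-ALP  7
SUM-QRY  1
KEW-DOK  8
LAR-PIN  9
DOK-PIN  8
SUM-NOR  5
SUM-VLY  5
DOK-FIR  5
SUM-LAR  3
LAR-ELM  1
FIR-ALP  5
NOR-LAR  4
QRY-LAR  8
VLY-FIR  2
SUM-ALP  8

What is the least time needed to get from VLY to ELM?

Shortest distances from VLY:
VLY: 0
ALP: 2  (via VLY)
FIR: 2  (via VLY)
QRY: 5  (via FIR)
SUM: 5  (via VLY)
KEW: 6  (via QRY)
NOR: 7  (via ALP)
DOK: 7  (via FIR)
LAR: 8  (via SUM)
ELM: 9  (via LAR)
Shortest route: VLY–SUM–LAR–ELM = 9 min.

9 min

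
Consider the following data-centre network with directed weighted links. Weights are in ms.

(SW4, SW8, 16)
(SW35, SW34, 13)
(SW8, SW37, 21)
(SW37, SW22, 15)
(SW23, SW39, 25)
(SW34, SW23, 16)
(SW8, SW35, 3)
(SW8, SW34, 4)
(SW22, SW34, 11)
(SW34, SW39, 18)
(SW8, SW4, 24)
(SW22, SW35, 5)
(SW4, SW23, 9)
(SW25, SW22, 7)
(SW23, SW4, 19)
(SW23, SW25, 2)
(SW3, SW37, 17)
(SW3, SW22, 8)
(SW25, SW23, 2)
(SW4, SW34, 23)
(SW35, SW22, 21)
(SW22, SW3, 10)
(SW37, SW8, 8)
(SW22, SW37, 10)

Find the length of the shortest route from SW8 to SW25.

Enumerating some paths:
SW8 → SW34 → SW23 → SW25: 4+16+2 = 22
SW8 → SW4 → SW23 → SW25: 24+9+2 = 35
SW8 → SW35 → SW22 → SW34 → SW23 → SW25: 3+21+11+16+2 = 53
SW8 → SW35 → SW34 → SW23 → SW25: 3+13+16+2 = 34
The minimum is 22 ms via SW8 → SW34 → SW23 → SW25.

22 ms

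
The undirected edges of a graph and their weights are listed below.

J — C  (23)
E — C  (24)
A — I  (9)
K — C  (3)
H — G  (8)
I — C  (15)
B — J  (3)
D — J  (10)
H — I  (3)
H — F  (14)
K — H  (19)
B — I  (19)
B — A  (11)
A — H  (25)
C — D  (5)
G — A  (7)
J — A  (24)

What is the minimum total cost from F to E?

Candidate routes:
F → H → I → C → E: 14+3+15+24 = 56
F → H → K → C → E: 14+19+3+24 = 60
Cheapest is F → H → I → C → E at 56.

56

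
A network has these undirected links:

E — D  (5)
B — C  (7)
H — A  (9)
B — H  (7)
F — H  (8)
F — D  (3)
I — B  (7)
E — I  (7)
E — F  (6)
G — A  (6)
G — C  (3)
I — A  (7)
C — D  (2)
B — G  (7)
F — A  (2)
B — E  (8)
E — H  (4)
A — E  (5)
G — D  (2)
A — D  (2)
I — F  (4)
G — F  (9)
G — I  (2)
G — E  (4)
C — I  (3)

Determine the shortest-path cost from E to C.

7

Running Dijkstra from E:
E: 0
G: 4  (via E)
H: 4  (via E)
A: 5  (via E)
D: 5  (via E)
F: 6  (via E)
I: 6  (via G)
C: 7  (via G)
Shortest route: E–G–C = 7.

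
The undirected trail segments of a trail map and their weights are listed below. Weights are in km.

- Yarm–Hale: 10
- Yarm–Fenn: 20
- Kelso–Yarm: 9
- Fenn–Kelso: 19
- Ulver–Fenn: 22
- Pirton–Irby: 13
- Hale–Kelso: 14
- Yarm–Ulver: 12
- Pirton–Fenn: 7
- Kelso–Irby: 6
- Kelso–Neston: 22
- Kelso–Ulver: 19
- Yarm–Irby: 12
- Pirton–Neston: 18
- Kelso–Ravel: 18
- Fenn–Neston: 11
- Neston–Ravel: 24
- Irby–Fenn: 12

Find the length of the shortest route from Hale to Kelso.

Shortest distances from Hale:
Hale: 0
Yarm: 10  (via Hale)
Kelso: 14  (via Hale)
Shortest route: Hale–Kelso = 14 km.

14 km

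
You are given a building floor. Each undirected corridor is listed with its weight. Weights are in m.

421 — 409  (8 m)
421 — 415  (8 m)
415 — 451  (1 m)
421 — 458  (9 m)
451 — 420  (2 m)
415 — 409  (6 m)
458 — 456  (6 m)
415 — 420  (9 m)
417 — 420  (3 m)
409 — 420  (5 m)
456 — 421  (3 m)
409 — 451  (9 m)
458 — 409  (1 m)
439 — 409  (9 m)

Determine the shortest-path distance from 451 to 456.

12 m

Compare a few routes:
451–420–409–458–456: 2+5+1+6 = 14
451–415–409–458–456: 1+6+1+6 = 14
451–415–421–456: 1+8+3 = 12
451–409–458–456: 9+1+6 = 16
The minimum is 12 m via 451–415–421–456.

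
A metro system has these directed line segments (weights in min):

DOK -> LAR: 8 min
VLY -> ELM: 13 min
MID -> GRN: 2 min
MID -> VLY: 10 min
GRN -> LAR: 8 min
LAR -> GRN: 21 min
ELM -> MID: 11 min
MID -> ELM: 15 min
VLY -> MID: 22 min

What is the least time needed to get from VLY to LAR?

Candidate routes:
VLY → ELM → MID → GRN → LAR: 13+11+2+8 = 34
VLY → MID → GRN → LAR: 22+2+8 = 32
Cheapest is VLY → MID → GRN → LAR at 32 min.

32 min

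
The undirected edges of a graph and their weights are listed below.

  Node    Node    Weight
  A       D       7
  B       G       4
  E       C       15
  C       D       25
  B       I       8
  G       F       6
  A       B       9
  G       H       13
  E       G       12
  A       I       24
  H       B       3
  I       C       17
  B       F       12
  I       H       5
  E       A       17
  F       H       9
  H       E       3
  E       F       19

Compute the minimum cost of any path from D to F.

Settle nodes by increasing distance from D:
D: 0
A: 7  (via D)
B: 16  (via A)
H: 19  (via B)
G: 20  (via B)
E: 22  (via H)
I: 24  (via B)
C: 25  (via D)
F: 26  (via G)
Shortest route: D → A → B → G → F = 26.

26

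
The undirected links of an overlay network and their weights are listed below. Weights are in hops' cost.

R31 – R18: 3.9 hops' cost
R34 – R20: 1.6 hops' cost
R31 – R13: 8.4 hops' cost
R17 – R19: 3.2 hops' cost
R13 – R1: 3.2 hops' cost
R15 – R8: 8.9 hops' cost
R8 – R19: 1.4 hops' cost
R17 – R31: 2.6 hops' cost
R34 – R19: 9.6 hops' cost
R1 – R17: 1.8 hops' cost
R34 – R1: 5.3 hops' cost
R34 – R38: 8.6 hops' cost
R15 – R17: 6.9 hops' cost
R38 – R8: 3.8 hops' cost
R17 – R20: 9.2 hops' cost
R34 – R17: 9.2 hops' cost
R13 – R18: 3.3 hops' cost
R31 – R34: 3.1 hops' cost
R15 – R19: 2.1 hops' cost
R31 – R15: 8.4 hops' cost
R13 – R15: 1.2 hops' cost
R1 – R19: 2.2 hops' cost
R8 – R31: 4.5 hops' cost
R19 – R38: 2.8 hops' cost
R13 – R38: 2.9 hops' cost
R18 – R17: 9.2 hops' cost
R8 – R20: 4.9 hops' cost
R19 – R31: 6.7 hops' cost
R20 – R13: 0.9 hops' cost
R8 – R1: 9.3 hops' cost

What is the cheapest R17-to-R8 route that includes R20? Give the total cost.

10.8 hops' cost

Best R17 to R20: R17–R1–R13–R20 costing 5.9
Best R20 to R8: R20–R8 costing 4.9
Total via R20: 5.9 + 4.9 = 10.8 hops' cost.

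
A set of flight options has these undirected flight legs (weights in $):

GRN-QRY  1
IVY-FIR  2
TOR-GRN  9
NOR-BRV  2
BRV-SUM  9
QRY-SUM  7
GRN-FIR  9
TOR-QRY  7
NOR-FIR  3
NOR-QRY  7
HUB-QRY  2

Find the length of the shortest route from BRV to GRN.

$10

Enumerating some paths:
BRV–NOR–FIR–GRN: 2+3+9 = 14
BRV–SUM–QRY–GRN: 9+7+1 = 17
BRV–NOR–QRY–GRN: 2+7+1 = 10
The minimum is $10 via BRV–NOR–QRY–GRN.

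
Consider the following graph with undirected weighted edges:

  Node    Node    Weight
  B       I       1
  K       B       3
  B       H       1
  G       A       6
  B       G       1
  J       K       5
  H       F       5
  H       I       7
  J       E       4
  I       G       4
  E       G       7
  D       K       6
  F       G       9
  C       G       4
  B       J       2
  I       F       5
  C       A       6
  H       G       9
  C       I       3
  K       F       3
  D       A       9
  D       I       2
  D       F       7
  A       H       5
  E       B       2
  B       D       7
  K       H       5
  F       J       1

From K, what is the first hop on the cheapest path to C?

B

Enumerating some paths:
K → F → J → B → I → C: 3+1+2+1+3 = 10
K → B → I → C: 3+1+3 = 7
K → B → G → C: 3+1+4 = 8
Cheapest is K → B → I → C at 7.
So from K the first move is to B.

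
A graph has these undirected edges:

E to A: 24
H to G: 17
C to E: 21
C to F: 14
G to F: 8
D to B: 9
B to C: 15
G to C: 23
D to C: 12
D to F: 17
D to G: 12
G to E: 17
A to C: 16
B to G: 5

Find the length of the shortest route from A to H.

Candidate routes:
A–C–B–G–H: 16+15+5+17 = 53
A–C–G–H: 16+23+17 = 56
A–C–F–G–H: 16+14+8+17 = 55
Cheapest is A–C–B–G–H at 53.

53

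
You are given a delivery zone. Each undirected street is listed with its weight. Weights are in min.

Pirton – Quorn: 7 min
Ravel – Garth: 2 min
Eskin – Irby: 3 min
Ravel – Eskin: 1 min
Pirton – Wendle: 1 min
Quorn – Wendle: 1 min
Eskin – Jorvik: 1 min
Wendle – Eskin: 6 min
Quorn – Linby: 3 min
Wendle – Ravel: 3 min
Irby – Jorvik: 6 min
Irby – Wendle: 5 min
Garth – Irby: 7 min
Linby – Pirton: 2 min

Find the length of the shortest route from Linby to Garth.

Settle nodes by increasing distance from Linby:
Linby: 0
Pirton: 2  (via Linby)
Wendle: 3  (via Pirton)
Quorn: 3  (via Linby)
Ravel: 6  (via Wendle)
Eskin: 7  (via Ravel)
Garth: 8  (via Ravel)
Shortest route: Linby → Pirton → Wendle → Ravel → Garth = 8 min.

8 min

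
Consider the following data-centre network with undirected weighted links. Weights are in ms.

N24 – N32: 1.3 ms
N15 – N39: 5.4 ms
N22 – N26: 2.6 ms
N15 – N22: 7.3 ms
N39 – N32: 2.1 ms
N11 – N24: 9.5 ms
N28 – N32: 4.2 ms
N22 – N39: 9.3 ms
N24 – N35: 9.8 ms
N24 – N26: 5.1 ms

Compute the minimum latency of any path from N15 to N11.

18.3 ms

Running Dijkstra from N15:
N15: 0
N39: 5.4  (via N15)
N22: 7.3  (via N15)
N32: 7.5  (via N39)
N24: 8.8  (via N32)
N26: 9.9  (via N22)
N28: 11.7  (via N32)
N11: 18.3  (via N24)
Shortest route: N15 → N39 → N32 → N24 → N11 = 18.3 ms.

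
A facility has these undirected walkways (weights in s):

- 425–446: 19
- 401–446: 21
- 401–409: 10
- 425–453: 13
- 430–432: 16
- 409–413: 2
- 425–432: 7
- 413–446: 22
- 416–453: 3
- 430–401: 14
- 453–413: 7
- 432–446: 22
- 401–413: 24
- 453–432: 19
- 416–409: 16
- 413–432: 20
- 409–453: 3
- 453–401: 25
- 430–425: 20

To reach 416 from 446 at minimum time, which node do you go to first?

413

Enumerating some paths:
446 - 413 - 409 - 453 - 416: 22+2+3+3 = 30
446 - 413 - 453 - 416: 22+7+3 = 32
Cheapest is 446 - 413 - 409 - 453 - 416 at 30 s.
So from 446 the first move is to 413.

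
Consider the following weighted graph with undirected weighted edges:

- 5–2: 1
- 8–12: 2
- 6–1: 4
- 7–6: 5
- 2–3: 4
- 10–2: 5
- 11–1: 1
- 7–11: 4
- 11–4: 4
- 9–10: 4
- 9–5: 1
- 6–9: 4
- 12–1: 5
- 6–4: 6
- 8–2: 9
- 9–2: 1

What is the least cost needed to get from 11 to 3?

Candidate routes:
11 → 1 → 6 → 9 → 2 → 3: 1+4+4+1+4 = 14
11 → 1 → 6 → 9 → 5 → 2 → 3: 1+4+4+1+1+4 = 15
11 → 7 → 6 → 9 → 2 → 3: 4+5+4+1+4 = 18
11 → 4 → 6 → 9 → 2 → 3: 4+6+4+1+4 = 19
The minimum is 14 via 11 → 1 → 6 → 9 → 2 → 3.

14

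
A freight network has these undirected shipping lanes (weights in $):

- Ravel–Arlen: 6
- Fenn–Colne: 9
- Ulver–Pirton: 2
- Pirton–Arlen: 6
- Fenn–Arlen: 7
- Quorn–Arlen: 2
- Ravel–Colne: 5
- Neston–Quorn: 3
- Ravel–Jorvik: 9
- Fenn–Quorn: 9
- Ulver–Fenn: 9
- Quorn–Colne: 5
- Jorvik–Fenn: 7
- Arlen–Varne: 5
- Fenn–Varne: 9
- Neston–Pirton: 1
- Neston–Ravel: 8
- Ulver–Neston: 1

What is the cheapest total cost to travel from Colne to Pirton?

$9

Candidate routes:
Colne - Quorn - Neston - Pirton: 5+3+1 = 9
Colne - Quorn - Arlen - Pirton: 5+2+6 = 13
Colne - Ravel - Neston - Pirton: 5+8+1 = 14
Colne - Quorn - Neston - Ulver - Pirton: 5+3+1+2 = 11
Cheapest is Colne - Quorn - Neston - Pirton at $9.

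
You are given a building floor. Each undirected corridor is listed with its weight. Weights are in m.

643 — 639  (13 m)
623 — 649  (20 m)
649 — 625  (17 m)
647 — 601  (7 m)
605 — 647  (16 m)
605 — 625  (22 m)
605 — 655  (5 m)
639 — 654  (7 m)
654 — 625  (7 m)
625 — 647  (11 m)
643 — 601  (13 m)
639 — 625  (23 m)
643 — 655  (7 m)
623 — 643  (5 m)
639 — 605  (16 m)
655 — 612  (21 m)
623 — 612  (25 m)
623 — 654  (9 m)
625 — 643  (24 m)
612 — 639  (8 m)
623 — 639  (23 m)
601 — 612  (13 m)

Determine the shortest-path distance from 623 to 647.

Enumerating some paths:
623–654–625–647: 9+7+11 = 27
623–643–601–647: 5+13+7 = 25
623–643–655–605–647: 5+7+5+16 = 33
623–643–625–647: 5+24+11 = 40
Cheapest is 623–643–601–647 at 25 m.

25 m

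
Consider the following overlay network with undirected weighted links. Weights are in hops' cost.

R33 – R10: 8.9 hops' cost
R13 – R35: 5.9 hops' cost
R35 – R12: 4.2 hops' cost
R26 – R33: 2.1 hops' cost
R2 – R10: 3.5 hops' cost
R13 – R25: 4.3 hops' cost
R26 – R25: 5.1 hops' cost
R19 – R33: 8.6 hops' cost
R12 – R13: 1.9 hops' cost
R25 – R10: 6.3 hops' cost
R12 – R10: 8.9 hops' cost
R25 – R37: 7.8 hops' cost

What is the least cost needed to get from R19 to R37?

Shortest distances from R19:
R19: 0
R33: 8.6  (via R19)
R26: 10.7  (via R33)
R25: 15.8  (via R26)
R10: 17.5  (via R33)
R13: 20.1  (via R25)
R2: 21  (via R10)
R12: 22  (via R13)
R37: 23.6  (via R25)
Shortest route: R19–R33–R26–R25–R37 = 23.6 hops' cost.

23.6 hops' cost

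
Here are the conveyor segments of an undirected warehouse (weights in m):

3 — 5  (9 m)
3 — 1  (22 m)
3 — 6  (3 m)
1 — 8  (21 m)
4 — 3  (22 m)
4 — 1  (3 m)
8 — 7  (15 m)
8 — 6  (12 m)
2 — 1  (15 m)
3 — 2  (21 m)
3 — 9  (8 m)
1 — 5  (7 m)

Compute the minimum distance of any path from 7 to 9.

Enumerating some paths:
7–8–1–3–9: 15+21+22+8 = 66
7–8–6–3–9: 15+12+3+8 = 38
7–8–1–5–3–9: 15+21+7+9+8 = 60
The minimum is 38 m via 7–8–6–3–9.

38 m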